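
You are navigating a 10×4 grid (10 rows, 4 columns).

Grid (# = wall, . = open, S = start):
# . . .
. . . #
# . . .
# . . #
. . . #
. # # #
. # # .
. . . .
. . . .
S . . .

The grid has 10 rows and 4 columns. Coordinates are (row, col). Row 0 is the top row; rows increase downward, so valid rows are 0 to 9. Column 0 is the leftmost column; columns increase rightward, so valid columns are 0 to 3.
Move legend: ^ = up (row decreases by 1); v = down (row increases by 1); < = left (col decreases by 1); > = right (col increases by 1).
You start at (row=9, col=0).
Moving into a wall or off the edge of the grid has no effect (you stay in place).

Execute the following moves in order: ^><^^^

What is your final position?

Start: (row=9, col=0)
  ^ (up): (row=9, col=0) -> (row=8, col=0)
  > (right): (row=8, col=0) -> (row=8, col=1)
  < (left): (row=8, col=1) -> (row=8, col=0)
  ^ (up): (row=8, col=0) -> (row=7, col=0)
  ^ (up): (row=7, col=0) -> (row=6, col=0)
  ^ (up): (row=6, col=0) -> (row=5, col=0)
Final: (row=5, col=0)

Answer: Final position: (row=5, col=0)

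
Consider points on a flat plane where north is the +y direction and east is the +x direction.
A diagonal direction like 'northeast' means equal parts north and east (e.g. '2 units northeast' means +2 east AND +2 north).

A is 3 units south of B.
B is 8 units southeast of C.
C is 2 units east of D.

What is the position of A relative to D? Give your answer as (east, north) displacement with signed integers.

Answer: A is at (east=10, north=-11) relative to D.

Derivation:
Place D at the origin (east=0, north=0).
  C is 2 units east of D: delta (east=+2, north=+0); C at (east=2, north=0).
  B is 8 units southeast of C: delta (east=+8, north=-8); B at (east=10, north=-8).
  A is 3 units south of B: delta (east=+0, north=-3); A at (east=10, north=-11).
Therefore A relative to D: (east=10, north=-11).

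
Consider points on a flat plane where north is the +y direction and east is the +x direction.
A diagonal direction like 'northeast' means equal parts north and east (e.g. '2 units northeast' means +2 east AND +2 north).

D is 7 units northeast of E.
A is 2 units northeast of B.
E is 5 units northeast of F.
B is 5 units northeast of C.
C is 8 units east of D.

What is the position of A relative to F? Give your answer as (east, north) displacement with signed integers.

Place F at the origin (east=0, north=0).
  E is 5 units northeast of F: delta (east=+5, north=+5); E at (east=5, north=5).
  D is 7 units northeast of E: delta (east=+7, north=+7); D at (east=12, north=12).
  C is 8 units east of D: delta (east=+8, north=+0); C at (east=20, north=12).
  B is 5 units northeast of C: delta (east=+5, north=+5); B at (east=25, north=17).
  A is 2 units northeast of B: delta (east=+2, north=+2); A at (east=27, north=19).
Therefore A relative to F: (east=27, north=19).

Answer: A is at (east=27, north=19) relative to F.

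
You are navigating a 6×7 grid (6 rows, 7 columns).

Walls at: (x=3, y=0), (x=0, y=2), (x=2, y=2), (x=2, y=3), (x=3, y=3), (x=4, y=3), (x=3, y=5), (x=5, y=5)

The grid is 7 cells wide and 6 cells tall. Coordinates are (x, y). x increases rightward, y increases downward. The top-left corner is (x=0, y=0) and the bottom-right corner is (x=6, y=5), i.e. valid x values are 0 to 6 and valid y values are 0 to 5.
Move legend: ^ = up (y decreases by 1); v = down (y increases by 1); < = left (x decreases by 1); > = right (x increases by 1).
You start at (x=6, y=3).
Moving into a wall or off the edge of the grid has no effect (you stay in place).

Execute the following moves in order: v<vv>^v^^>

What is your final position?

Start: (x=6, y=3)
  v (down): (x=6, y=3) -> (x=6, y=4)
  < (left): (x=6, y=4) -> (x=5, y=4)
  v (down): blocked, stay at (x=5, y=4)
  v (down): blocked, stay at (x=5, y=4)
  > (right): (x=5, y=4) -> (x=6, y=4)
  ^ (up): (x=6, y=4) -> (x=6, y=3)
  v (down): (x=6, y=3) -> (x=6, y=4)
  ^ (up): (x=6, y=4) -> (x=6, y=3)
  ^ (up): (x=6, y=3) -> (x=6, y=2)
  > (right): blocked, stay at (x=6, y=2)
Final: (x=6, y=2)

Answer: Final position: (x=6, y=2)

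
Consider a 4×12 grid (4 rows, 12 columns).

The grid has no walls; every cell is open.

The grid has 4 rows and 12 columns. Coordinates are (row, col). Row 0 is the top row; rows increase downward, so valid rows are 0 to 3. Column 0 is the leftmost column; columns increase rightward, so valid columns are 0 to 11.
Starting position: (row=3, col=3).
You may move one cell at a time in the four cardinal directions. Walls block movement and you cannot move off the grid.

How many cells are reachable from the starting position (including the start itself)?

Answer: Reachable cells: 48

Derivation:
BFS flood-fill from (row=3, col=3):
  Distance 0: (row=3, col=3)
  Distance 1: (row=2, col=3), (row=3, col=2), (row=3, col=4)
  Distance 2: (row=1, col=3), (row=2, col=2), (row=2, col=4), (row=3, col=1), (row=3, col=5)
  Distance 3: (row=0, col=3), (row=1, col=2), (row=1, col=4), (row=2, col=1), (row=2, col=5), (row=3, col=0), (row=3, col=6)
  Distance 4: (row=0, col=2), (row=0, col=4), (row=1, col=1), (row=1, col=5), (row=2, col=0), (row=2, col=6), (row=3, col=7)
  Distance 5: (row=0, col=1), (row=0, col=5), (row=1, col=0), (row=1, col=6), (row=2, col=7), (row=3, col=8)
  Distance 6: (row=0, col=0), (row=0, col=6), (row=1, col=7), (row=2, col=8), (row=3, col=9)
  Distance 7: (row=0, col=7), (row=1, col=8), (row=2, col=9), (row=3, col=10)
  Distance 8: (row=0, col=8), (row=1, col=9), (row=2, col=10), (row=3, col=11)
  Distance 9: (row=0, col=9), (row=1, col=10), (row=2, col=11)
  Distance 10: (row=0, col=10), (row=1, col=11)
  Distance 11: (row=0, col=11)
Total reachable: 48 (grid has 48 open cells total)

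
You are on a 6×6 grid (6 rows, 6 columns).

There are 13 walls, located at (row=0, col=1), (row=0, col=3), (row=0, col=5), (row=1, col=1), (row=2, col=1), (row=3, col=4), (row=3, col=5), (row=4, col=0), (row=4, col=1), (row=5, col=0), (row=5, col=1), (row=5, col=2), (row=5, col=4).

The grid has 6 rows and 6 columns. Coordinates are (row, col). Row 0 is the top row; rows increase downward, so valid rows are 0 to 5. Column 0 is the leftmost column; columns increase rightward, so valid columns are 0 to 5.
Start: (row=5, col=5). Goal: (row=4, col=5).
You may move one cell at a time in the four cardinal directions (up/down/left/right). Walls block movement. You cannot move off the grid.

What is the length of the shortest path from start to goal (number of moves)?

Answer: Shortest path length: 1

Derivation:
BFS from (row=5, col=5) until reaching (row=4, col=5):
  Distance 0: (row=5, col=5)
  Distance 1: (row=4, col=5)  <- goal reached here
One shortest path (1 moves): (row=5, col=5) -> (row=4, col=5)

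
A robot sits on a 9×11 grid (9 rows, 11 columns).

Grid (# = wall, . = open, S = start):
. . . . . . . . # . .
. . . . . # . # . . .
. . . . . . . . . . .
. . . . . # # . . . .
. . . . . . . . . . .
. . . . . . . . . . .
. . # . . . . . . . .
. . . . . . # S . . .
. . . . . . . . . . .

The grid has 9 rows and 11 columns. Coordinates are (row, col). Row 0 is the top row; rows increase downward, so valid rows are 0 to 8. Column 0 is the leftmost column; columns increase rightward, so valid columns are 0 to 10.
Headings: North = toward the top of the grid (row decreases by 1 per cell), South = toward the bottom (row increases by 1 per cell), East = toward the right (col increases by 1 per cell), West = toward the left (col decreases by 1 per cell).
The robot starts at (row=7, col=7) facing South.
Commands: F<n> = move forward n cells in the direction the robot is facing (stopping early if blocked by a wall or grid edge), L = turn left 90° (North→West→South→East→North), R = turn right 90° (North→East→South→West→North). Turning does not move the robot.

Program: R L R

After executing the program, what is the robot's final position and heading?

Answer: Final position: (row=7, col=7), facing West

Derivation:
Start: (row=7, col=7), facing South
  R: turn right, now facing West
  L: turn left, now facing South
  R: turn right, now facing West
Final: (row=7, col=7), facing West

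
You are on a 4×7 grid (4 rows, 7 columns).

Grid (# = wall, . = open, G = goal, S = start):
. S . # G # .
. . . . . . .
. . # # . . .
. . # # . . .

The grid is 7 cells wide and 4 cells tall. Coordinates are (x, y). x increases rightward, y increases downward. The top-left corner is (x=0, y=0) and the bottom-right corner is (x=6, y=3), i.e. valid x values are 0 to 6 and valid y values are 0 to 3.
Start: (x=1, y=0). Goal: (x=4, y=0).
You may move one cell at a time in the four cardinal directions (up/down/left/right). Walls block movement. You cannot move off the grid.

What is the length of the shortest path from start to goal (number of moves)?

BFS from (x=1, y=0) until reaching (x=4, y=0):
  Distance 0: (x=1, y=0)
  Distance 1: (x=0, y=0), (x=2, y=0), (x=1, y=1)
  Distance 2: (x=0, y=1), (x=2, y=1), (x=1, y=2)
  Distance 3: (x=3, y=1), (x=0, y=2), (x=1, y=3)
  Distance 4: (x=4, y=1), (x=0, y=3)
  Distance 5: (x=4, y=0), (x=5, y=1), (x=4, y=2)  <- goal reached here
One shortest path (5 moves): (x=1, y=0) -> (x=2, y=0) -> (x=2, y=1) -> (x=3, y=1) -> (x=4, y=1) -> (x=4, y=0)

Answer: Shortest path length: 5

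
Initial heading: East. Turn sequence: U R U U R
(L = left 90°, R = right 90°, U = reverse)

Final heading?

Start: East
  U (U-turn (180°)) -> West
  R (right (90° clockwise)) -> North
  U (U-turn (180°)) -> South
  U (U-turn (180°)) -> North
  R (right (90° clockwise)) -> East
Final: East

Answer: Final heading: East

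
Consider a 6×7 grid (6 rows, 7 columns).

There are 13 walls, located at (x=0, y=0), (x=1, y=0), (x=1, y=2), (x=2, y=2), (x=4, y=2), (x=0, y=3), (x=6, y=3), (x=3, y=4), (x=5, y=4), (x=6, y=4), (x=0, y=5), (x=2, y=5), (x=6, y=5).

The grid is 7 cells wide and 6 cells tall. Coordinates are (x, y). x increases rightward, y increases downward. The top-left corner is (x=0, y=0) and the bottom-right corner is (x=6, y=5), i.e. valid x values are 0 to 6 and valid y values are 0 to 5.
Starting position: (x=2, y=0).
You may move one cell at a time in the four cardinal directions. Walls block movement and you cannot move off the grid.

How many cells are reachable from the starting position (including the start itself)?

Answer: Reachable cells: 29

Derivation:
BFS flood-fill from (x=2, y=0):
  Distance 0: (x=2, y=0)
  Distance 1: (x=3, y=0), (x=2, y=1)
  Distance 2: (x=4, y=0), (x=1, y=1), (x=3, y=1)
  Distance 3: (x=5, y=0), (x=0, y=1), (x=4, y=1), (x=3, y=2)
  Distance 4: (x=6, y=0), (x=5, y=1), (x=0, y=2), (x=3, y=3)
  Distance 5: (x=6, y=1), (x=5, y=2), (x=2, y=3), (x=4, y=3)
  Distance 6: (x=6, y=2), (x=1, y=3), (x=5, y=3), (x=2, y=4), (x=4, y=4)
  Distance 7: (x=1, y=4), (x=4, y=5)
  Distance 8: (x=0, y=4), (x=1, y=5), (x=3, y=5), (x=5, y=5)
Total reachable: 29 (grid has 29 open cells total)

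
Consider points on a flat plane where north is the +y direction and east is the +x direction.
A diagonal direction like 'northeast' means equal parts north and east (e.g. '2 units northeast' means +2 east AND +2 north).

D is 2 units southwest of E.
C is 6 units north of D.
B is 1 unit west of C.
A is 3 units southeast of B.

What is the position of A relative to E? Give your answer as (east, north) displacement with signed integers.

Answer: A is at (east=0, north=1) relative to E.

Derivation:
Place E at the origin (east=0, north=0).
  D is 2 units southwest of E: delta (east=-2, north=-2); D at (east=-2, north=-2).
  C is 6 units north of D: delta (east=+0, north=+6); C at (east=-2, north=4).
  B is 1 unit west of C: delta (east=-1, north=+0); B at (east=-3, north=4).
  A is 3 units southeast of B: delta (east=+3, north=-3); A at (east=0, north=1).
Therefore A relative to E: (east=0, north=1).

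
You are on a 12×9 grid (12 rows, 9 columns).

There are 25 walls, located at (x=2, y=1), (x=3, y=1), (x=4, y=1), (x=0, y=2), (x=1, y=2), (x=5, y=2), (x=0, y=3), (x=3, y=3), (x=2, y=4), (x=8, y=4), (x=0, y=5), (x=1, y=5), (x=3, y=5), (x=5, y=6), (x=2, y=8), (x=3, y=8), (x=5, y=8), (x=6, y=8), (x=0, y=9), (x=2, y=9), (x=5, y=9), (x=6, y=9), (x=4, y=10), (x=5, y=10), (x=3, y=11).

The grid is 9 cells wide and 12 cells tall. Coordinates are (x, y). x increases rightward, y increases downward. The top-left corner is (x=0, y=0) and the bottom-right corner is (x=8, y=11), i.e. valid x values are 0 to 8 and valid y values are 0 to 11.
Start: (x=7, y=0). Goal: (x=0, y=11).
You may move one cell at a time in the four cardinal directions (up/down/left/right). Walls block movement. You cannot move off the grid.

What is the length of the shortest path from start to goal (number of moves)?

BFS from (x=7, y=0) until reaching (x=0, y=11):
  Distance 0: (x=7, y=0)
  Distance 1: (x=6, y=0), (x=8, y=0), (x=7, y=1)
  Distance 2: (x=5, y=0), (x=6, y=1), (x=8, y=1), (x=7, y=2)
  Distance 3: (x=4, y=0), (x=5, y=1), (x=6, y=2), (x=8, y=2), (x=7, y=3)
  Distance 4: (x=3, y=0), (x=6, y=3), (x=8, y=3), (x=7, y=4)
  Distance 5: (x=2, y=0), (x=5, y=3), (x=6, y=4), (x=7, y=5)
  Distance 6: (x=1, y=0), (x=4, y=3), (x=5, y=4), (x=6, y=5), (x=8, y=5), (x=7, y=6)
  Distance 7: (x=0, y=0), (x=1, y=1), (x=4, y=2), (x=4, y=4), (x=5, y=5), (x=6, y=6), (x=8, y=6), (x=7, y=7)
  Distance 8: (x=0, y=1), (x=3, y=2), (x=3, y=4), (x=4, y=5), (x=6, y=7), (x=8, y=7), (x=7, y=8)
  Distance 9: (x=2, y=2), (x=4, y=6), (x=5, y=7), (x=8, y=8), (x=7, y=9)
  Distance 10: (x=2, y=3), (x=3, y=6), (x=4, y=7), (x=8, y=9), (x=7, y=10)
  Distance 11: (x=1, y=3), (x=2, y=6), (x=3, y=7), (x=4, y=8), (x=6, y=10), (x=8, y=10), (x=7, y=11)
  Distance 12: (x=1, y=4), (x=2, y=5), (x=1, y=6), (x=2, y=7), (x=4, y=9), (x=6, y=11), (x=8, y=11)
  Distance 13: (x=0, y=4), (x=0, y=6), (x=1, y=7), (x=3, y=9), (x=5, y=11)
  Distance 14: (x=0, y=7), (x=1, y=8), (x=3, y=10), (x=4, y=11)
  Distance 15: (x=0, y=8), (x=1, y=9), (x=2, y=10)
  Distance 16: (x=1, y=10), (x=2, y=11)
  Distance 17: (x=0, y=10), (x=1, y=11)
  Distance 18: (x=0, y=11)  <- goal reached here
One shortest path (18 moves): (x=7, y=0) -> (x=6, y=0) -> (x=6, y=1) -> (x=6, y=2) -> (x=6, y=3) -> (x=5, y=3) -> (x=4, y=3) -> (x=4, y=4) -> (x=4, y=5) -> (x=4, y=6) -> (x=3, y=6) -> (x=2, y=6) -> (x=1, y=6) -> (x=1, y=7) -> (x=1, y=8) -> (x=1, y=9) -> (x=1, y=10) -> (x=0, y=10) -> (x=0, y=11)

Answer: Shortest path length: 18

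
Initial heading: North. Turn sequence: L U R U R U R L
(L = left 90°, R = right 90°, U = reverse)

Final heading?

Answer: Final heading: West

Derivation:
Start: North
  L (left (90° counter-clockwise)) -> West
  U (U-turn (180°)) -> East
  R (right (90° clockwise)) -> South
  U (U-turn (180°)) -> North
  R (right (90° clockwise)) -> East
  U (U-turn (180°)) -> West
  R (right (90° clockwise)) -> North
  L (left (90° counter-clockwise)) -> West
Final: West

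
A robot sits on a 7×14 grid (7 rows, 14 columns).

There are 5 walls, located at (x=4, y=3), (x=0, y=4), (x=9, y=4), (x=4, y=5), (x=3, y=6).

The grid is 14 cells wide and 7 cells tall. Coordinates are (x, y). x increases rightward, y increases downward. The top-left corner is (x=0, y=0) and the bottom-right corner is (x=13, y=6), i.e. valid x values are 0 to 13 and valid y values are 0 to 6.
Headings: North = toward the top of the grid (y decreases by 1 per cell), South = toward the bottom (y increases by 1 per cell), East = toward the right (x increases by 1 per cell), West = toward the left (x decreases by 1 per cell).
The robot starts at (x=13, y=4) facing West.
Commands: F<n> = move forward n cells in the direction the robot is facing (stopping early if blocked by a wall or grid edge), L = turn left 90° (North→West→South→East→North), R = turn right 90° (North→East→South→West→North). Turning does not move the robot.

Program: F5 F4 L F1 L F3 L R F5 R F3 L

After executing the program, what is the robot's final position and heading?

Answer: Final position: (x=13, y=6), facing East

Derivation:
Start: (x=13, y=4), facing West
  F5: move forward 3/5 (blocked), now at (x=10, y=4)
  F4: move forward 0/4 (blocked), now at (x=10, y=4)
  L: turn left, now facing South
  F1: move forward 1, now at (x=10, y=5)
  L: turn left, now facing East
  F3: move forward 3, now at (x=13, y=5)
  L: turn left, now facing North
  R: turn right, now facing East
  F5: move forward 0/5 (blocked), now at (x=13, y=5)
  R: turn right, now facing South
  F3: move forward 1/3 (blocked), now at (x=13, y=6)
  L: turn left, now facing East
Final: (x=13, y=6), facing East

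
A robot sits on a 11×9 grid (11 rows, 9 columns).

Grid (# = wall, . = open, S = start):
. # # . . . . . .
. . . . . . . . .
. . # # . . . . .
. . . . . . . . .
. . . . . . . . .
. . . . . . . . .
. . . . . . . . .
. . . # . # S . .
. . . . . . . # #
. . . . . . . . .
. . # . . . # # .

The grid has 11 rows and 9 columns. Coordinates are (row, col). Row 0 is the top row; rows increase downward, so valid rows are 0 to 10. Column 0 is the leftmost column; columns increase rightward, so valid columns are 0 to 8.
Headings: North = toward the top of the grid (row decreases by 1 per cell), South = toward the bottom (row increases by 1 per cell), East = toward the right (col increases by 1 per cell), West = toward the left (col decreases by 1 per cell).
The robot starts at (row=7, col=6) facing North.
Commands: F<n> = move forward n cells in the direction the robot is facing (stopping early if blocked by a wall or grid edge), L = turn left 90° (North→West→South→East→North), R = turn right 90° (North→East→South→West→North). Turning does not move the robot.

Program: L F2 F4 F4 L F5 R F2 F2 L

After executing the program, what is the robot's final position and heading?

Start: (row=7, col=6), facing North
  L: turn left, now facing West
  F2: move forward 0/2 (blocked), now at (row=7, col=6)
  F4: move forward 0/4 (blocked), now at (row=7, col=6)
  F4: move forward 0/4 (blocked), now at (row=7, col=6)
  L: turn left, now facing South
  F5: move forward 2/5 (blocked), now at (row=9, col=6)
  R: turn right, now facing West
  F2: move forward 2, now at (row=9, col=4)
  F2: move forward 2, now at (row=9, col=2)
  L: turn left, now facing South
Final: (row=9, col=2), facing South

Answer: Final position: (row=9, col=2), facing South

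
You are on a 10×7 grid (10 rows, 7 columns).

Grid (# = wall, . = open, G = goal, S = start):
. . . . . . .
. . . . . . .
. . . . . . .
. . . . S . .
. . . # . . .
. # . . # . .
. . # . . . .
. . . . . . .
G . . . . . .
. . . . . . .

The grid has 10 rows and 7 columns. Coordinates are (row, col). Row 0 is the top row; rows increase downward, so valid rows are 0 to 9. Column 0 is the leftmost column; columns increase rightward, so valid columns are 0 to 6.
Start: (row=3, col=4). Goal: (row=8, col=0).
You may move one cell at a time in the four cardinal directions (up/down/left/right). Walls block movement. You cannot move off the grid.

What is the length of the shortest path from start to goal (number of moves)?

Answer: Shortest path length: 9

Derivation:
BFS from (row=3, col=4) until reaching (row=8, col=0):
  Distance 0: (row=3, col=4)
  Distance 1: (row=2, col=4), (row=3, col=3), (row=3, col=5), (row=4, col=4)
  Distance 2: (row=1, col=4), (row=2, col=3), (row=2, col=5), (row=3, col=2), (row=3, col=6), (row=4, col=5)
  Distance 3: (row=0, col=4), (row=1, col=3), (row=1, col=5), (row=2, col=2), (row=2, col=6), (row=3, col=1), (row=4, col=2), (row=4, col=6), (row=5, col=5)
  Distance 4: (row=0, col=3), (row=0, col=5), (row=1, col=2), (row=1, col=6), (row=2, col=1), (row=3, col=0), (row=4, col=1), (row=5, col=2), (row=5, col=6), (row=6, col=5)
  Distance 5: (row=0, col=2), (row=0, col=6), (row=1, col=1), (row=2, col=0), (row=4, col=0), (row=5, col=3), (row=6, col=4), (row=6, col=6), (row=7, col=5)
  Distance 6: (row=0, col=1), (row=1, col=0), (row=5, col=0), (row=6, col=3), (row=7, col=4), (row=7, col=6), (row=8, col=5)
  Distance 7: (row=0, col=0), (row=6, col=0), (row=7, col=3), (row=8, col=4), (row=8, col=6), (row=9, col=5)
  Distance 8: (row=6, col=1), (row=7, col=0), (row=7, col=2), (row=8, col=3), (row=9, col=4), (row=9, col=6)
  Distance 9: (row=7, col=1), (row=8, col=0), (row=8, col=2), (row=9, col=3)  <- goal reached here
One shortest path (9 moves): (row=3, col=4) -> (row=3, col=3) -> (row=3, col=2) -> (row=3, col=1) -> (row=3, col=0) -> (row=4, col=0) -> (row=5, col=0) -> (row=6, col=0) -> (row=7, col=0) -> (row=8, col=0)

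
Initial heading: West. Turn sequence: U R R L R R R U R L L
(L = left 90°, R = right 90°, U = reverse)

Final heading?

Start: West
  U (U-turn (180°)) -> East
  R (right (90° clockwise)) -> South
  R (right (90° clockwise)) -> West
  L (left (90° counter-clockwise)) -> South
  R (right (90° clockwise)) -> West
  R (right (90° clockwise)) -> North
  R (right (90° clockwise)) -> East
  U (U-turn (180°)) -> West
  R (right (90° clockwise)) -> North
  L (left (90° counter-clockwise)) -> West
  L (left (90° counter-clockwise)) -> South
Final: South

Answer: Final heading: South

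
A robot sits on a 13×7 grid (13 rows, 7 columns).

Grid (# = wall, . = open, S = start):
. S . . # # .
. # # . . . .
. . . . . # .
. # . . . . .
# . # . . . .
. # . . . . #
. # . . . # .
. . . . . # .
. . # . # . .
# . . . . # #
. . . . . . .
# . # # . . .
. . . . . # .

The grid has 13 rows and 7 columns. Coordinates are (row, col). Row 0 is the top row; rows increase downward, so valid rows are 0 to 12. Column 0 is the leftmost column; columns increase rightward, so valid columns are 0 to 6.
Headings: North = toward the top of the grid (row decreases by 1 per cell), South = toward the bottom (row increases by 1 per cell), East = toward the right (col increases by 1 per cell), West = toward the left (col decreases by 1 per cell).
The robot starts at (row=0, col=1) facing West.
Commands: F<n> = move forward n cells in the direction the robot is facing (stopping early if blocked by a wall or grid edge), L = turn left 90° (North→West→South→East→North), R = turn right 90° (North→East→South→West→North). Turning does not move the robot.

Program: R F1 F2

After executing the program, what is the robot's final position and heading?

Start: (row=0, col=1), facing West
  R: turn right, now facing North
  F1: move forward 0/1 (blocked), now at (row=0, col=1)
  F2: move forward 0/2 (blocked), now at (row=0, col=1)
Final: (row=0, col=1), facing North

Answer: Final position: (row=0, col=1), facing North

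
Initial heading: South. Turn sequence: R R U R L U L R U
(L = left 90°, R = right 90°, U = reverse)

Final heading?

Start: South
  R (right (90° clockwise)) -> West
  R (right (90° clockwise)) -> North
  U (U-turn (180°)) -> South
  R (right (90° clockwise)) -> West
  L (left (90° counter-clockwise)) -> South
  U (U-turn (180°)) -> North
  L (left (90° counter-clockwise)) -> West
  R (right (90° clockwise)) -> North
  U (U-turn (180°)) -> South
Final: South

Answer: Final heading: South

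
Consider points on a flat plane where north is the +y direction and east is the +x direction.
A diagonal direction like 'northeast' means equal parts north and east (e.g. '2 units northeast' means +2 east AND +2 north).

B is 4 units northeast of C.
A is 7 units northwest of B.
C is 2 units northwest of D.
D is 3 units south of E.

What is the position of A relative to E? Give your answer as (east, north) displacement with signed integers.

Answer: A is at (east=-5, north=10) relative to E.

Derivation:
Place E at the origin (east=0, north=0).
  D is 3 units south of E: delta (east=+0, north=-3); D at (east=0, north=-3).
  C is 2 units northwest of D: delta (east=-2, north=+2); C at (east=-2, north=-1).
  B is 4 units northeast of C: delta (east=+4, north=+4); B at (east=2, north=3).
  A is 7 units northwest of B: delta (east=-7, north=+7); A at (east=-5, north=10).
Therefore A relative to E: (east=-5, north=10).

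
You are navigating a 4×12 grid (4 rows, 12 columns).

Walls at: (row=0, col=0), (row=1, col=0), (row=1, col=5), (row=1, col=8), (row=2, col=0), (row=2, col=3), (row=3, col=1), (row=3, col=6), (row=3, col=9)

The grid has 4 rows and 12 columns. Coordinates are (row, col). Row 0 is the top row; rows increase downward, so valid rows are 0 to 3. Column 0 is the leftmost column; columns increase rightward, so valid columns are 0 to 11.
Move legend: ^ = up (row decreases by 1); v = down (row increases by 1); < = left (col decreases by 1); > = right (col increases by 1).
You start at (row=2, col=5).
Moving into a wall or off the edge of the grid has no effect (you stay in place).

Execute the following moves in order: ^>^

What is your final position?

Answer: Final position: (row=1, col=6)

Derivation:
Start: (row=2, col=5)
  ^ (up): blocked, stay at (row=2, col=5)
  > (right): (row=2, col=5) -> (row=2, col=6)
  ^ (up): (row=2, col=6) -> (row=1, col=6)
Final: (row=1, col=6)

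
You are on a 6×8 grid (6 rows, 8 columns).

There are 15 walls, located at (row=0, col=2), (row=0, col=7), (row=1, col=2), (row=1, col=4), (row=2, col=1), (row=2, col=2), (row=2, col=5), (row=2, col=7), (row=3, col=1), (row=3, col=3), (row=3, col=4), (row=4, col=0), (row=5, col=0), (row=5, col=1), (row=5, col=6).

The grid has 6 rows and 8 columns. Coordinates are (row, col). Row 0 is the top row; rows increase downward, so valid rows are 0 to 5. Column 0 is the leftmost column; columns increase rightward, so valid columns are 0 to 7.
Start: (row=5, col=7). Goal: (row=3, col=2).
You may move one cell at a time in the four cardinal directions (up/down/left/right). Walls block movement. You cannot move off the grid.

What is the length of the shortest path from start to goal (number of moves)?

BFS from (row=5, col=7) until reaching (row=3, col=2):
  Distance 0: (row=5, col=7)
  Distance 1: (row=4, col=7)
  Distance 2: (row=3, col=7), (row=4, col=6)
  Distance 3: (row=3, col=6), (row=4, col=5)
  Distance 4: (row=2, col=6), (row=3, col=5), (row=4, col=4), (row=5, col=5)
  Distance 5: (row=1, col=6), (row=4, col=3), (row=5, col=4)
  Distance 6: (row=0, col=6), (row=1, col=5), (row=1, col=7), (row=4, col=2), (row=5, col=3)
  Distance 7: (row=0, col=5), (row=3, col=2), (row=4, col=1), (row=5, col=2)  <- goal reached here
One shortest path (7 moves): (row=5, col=7) -> (row=4, col=7) -> (row=4, col=6) -> (row=4, col=5) -> (row=4, col=4) -> (row=4, col=3) -> (row=4, col=2) -> (row=3, col=2)

Answer: Shortest path length: 7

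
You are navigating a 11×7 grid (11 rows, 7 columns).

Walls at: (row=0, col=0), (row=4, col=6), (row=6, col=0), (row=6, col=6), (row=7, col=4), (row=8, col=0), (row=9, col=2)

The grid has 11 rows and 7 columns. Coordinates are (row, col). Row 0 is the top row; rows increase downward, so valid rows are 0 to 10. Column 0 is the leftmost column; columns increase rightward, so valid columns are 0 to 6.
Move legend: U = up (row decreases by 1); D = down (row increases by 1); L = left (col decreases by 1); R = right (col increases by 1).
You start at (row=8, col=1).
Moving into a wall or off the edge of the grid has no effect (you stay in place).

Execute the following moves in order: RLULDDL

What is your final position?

Answer: Final position: (row=7, col=0)

Derivation:
Start: (row=8, col=1)
  R (right): (row=8, col=1) -> (row=8, col=2)
  L (left): (row=8, col=2) -> (row=8, col=1)
  U (up): (row=8, col=1) -> (row=7, col=1)
  L (left): (row=7, col=1) -> (row=7, col=0)
  D (down): blocked, stay at (row=7, col=0)
  D (down): blocked, stay at (row=7, col=0)
  L (left): blocked, stay at (row=7, col=0)
Final: (row=7, col=0)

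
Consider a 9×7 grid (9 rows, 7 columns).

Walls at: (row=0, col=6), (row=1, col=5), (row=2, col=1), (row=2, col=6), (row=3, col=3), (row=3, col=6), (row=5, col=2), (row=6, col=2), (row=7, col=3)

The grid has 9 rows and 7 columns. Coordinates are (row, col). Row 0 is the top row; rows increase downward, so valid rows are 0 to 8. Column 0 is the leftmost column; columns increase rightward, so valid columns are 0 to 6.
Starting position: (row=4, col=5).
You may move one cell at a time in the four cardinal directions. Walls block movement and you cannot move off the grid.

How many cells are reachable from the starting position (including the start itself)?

BFS flood-fill from (row=4, col=5):
  Distance 0: (row=4, col=5)
  Distance 1: (row=3, col=5), (row=4, col=4), (row=4, col=6), (row=5, col=5)
  Distance 2: (row=2, col=5), (row=3, col=4), (row=4, col=3), (row=5, col=4), (row=5, col=6), (row=6, col=5)
  Distance 3: (row=2, col=4), (row=4, col=2), (row=5, col=3), (row=6, col=4), (row=6, col=6), (row=7, col=5)
  Distance 4: (row=1, col=4), (row=2, col=3), (row=3, col=2), (row=4, col=1), (row=6, col=3), (row=7, col=4), (row=7, col=6), (row=8, col=5)
  Distance 5: (row=0, col=4), (row=1, col=3), (row=2, col=2), (row=3, col=1), (row=4, col=0), (row=5, col=1), (row=8, col=4), (row=8, col=6)
  Distance 6: (row=0, col=3), (row=0, col=5), (row=1, col=2), (row=3, col=0), (row=5, col=0), (row=6, col=1), (row=8, col=3)
  Distance 7: (row=0, col=2), (row=1, col=1), (row=2, col=0), (row=6, col=0), (row=7, col=1), (row=8, col=2)
  Distance 8: (row=0, col=1), (row=1, col=0), (row=7, col=0), (row=7, col=2), (row=8, col=1)
  Distance 9: (row=0, col=0), (row=8, col=0)
Total reachable: 53 (grid has 54 open cells total)

Answer: Reachable cells: 53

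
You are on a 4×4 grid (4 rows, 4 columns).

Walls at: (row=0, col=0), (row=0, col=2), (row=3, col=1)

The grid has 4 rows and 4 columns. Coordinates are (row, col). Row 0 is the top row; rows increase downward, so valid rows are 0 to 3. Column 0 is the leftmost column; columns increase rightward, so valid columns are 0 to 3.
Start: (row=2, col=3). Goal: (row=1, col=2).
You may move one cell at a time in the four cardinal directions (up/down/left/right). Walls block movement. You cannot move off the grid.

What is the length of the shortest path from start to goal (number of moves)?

Answer: Shortest path length: 2

Derivation:
BFS from (row=2, col=3) until reaching (row=1, col=2):
  Distance 0: (row=2, col=3)
  Distance 1: (row=1, col=3), (row=2, col=2), (row=3, col=3)
  Distance 2: (row=0, col=3), (row=1, col=2), (row=2, col=1), (row=3, col=2)  <- goal reached here
One shortest path (2 moves): (row=2, col=3) -> (row=2, col=2) -> (row=1, col=2)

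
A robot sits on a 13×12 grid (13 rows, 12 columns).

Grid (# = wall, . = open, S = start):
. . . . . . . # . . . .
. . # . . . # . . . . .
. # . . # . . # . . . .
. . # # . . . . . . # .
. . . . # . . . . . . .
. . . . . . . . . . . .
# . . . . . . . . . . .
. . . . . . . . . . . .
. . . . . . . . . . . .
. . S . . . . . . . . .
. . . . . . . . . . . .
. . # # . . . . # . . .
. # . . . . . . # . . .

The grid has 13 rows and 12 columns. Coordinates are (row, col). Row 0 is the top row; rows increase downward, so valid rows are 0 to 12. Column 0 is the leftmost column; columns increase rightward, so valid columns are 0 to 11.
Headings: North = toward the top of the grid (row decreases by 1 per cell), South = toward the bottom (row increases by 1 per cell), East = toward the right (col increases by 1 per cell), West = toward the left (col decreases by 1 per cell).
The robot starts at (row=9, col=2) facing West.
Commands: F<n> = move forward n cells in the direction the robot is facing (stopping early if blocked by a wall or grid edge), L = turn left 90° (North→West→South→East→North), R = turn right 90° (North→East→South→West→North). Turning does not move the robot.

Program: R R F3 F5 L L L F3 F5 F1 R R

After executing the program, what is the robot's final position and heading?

Start: (row=9, col=2), facing West
  R: turn right, now facing North
  R: turn right, now facing East
  F3: move forward 3, now at (row=9, col=5)
  F5: move forward 5, now at (row=9, col=10)
  L: turn left, now facing North
  L: turn left, now facing West
  L: turn left, now facing South
  F3: move forward 3, now at (row=12, col=10)
  F5: move forward 0/5 (blocked), now at (row=12, col=10)
  F1: move forward 0/1 (blocked), now at (row=12, col=10)
  R: turn right, now facing West
  R: turn right, now facing North
Final: (row=12, col=10), facing North

Answer: Final position: (row=12, col=10), facing North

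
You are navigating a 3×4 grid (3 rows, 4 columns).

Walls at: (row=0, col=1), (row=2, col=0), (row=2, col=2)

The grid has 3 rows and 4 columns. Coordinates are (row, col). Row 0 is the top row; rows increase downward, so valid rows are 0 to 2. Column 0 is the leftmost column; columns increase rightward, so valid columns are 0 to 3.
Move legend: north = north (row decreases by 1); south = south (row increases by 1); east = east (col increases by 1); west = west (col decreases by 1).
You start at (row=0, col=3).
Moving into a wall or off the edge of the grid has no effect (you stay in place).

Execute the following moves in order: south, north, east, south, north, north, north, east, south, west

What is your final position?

Start: (row=0, col=3)
  south (south): (row=0, col=3) -> (row=1, col=3)
  north (north): (row=1, col=3) -> (row=0, col=3)
  east (east): blocked, stay at (row=0, col=3)
  south (south): (row=0, col=3) -> (row=1, col=3)
  north (north): (row=1, col=3) -> (row=0, col=3)
  north (north): blocked, stay at (row=0, col=3)
  north (north): blocked, stay at (row=0, col=3)
  east (east): blocked, stay at (row=0, col=3)
  south (south): (row=0, col=3) -> (row=1, col=3)
  west (west): (row=1, col=3) -> (row=1, col=2)
Final: (row=1, col=2)

Answer: Final position: (row=1, col=2)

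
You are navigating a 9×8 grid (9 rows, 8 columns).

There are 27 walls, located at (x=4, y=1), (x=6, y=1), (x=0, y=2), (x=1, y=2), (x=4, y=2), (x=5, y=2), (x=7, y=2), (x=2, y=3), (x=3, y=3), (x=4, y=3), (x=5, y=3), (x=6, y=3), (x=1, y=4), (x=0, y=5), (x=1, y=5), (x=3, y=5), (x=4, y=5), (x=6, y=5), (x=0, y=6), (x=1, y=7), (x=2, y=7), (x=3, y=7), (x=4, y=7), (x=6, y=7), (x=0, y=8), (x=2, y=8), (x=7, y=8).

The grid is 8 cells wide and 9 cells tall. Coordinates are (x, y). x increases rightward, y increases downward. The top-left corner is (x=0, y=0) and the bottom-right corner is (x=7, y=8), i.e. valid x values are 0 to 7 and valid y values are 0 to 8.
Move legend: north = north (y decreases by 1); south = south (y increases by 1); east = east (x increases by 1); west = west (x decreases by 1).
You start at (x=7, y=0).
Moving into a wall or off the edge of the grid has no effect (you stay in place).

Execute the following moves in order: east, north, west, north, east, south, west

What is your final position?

Answer: Final position: (x=7, y=1)

Derivation:
Start: (x=7, y=0)
  east (east): blocked, stay at (x=7, y=0)
  north (north): blocked, stay at (x=7, y=0)
  west (west): (x=7, y=0) -> (x=6, y=0)
  north (north): blocked, stay at (x=6, y=0)
  east (east): (x=6, y=0) -> (x=7, y=0)
  south (south): (x=7, y=0) -> (x=7, y=1)
  west (west): blocked, stay at (x=7, y=1)
Final: (x=7, y=1)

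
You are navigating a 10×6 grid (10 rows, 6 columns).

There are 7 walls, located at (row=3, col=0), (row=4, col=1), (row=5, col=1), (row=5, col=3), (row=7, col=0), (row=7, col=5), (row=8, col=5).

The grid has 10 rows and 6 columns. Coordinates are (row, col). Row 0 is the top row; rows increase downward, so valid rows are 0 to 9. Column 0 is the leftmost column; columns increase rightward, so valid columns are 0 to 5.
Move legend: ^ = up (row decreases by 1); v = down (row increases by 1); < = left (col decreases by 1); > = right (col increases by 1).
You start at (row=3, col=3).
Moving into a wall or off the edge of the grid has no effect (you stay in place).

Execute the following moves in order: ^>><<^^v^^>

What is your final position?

Start: (row=3, col=3)
  ^ (up): (row=3, col=3) -> (row=2, col=3)
  > (right): (row=2, col=3) -> (row=2, col=4)
  > (right): (row=2, col=4) -> (row=2, col=5)
  < (left): (row=2, col=5) -> (row=2, col=4)
  < (left): (row=2, col=4) -> (row=2, col=3)
  ^ (up): (row=2, col=3) -> (row=1, col=3)
  ^ (up): (row=1, col=3) -> (row=0, col=3)
  v (down): (row=0, col=3) -> (row=1, col=3)
  ^ (up): (row=1, col=3) -> (row=0, col=3)
  ^ (up): blocked, stay at (row=0, col=3)
  > (right): (row=0, col=3) -> (row=0, col=4)
Final: (row=0, col=4)

Answer: Final position: (row=0, col=4)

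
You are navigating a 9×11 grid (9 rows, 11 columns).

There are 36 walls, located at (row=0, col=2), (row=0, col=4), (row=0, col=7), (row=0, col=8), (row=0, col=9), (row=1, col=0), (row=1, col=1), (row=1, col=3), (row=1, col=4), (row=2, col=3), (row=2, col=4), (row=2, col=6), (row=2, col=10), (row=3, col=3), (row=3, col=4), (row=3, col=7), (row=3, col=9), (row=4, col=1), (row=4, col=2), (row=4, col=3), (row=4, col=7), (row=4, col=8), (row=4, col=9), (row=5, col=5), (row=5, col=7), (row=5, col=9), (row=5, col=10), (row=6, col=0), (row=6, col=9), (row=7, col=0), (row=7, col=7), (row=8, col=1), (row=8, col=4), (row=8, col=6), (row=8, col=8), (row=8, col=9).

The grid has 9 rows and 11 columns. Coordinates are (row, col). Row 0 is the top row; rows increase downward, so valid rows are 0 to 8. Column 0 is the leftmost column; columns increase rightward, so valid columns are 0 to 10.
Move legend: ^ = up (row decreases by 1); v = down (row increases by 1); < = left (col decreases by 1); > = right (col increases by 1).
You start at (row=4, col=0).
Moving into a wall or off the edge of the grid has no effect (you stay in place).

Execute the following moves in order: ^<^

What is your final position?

Start: (row=4, col=0)
  ^ (up): (row=4, col=0) -> (row=3, col=0)
  < (left): blocked, stay at (row=3, col=0)
  ^ (up): (row=3, col=0) -> (row=2, col=0)
Final: (row=2, col=0)

Answer: Final position: (row=2, col=0)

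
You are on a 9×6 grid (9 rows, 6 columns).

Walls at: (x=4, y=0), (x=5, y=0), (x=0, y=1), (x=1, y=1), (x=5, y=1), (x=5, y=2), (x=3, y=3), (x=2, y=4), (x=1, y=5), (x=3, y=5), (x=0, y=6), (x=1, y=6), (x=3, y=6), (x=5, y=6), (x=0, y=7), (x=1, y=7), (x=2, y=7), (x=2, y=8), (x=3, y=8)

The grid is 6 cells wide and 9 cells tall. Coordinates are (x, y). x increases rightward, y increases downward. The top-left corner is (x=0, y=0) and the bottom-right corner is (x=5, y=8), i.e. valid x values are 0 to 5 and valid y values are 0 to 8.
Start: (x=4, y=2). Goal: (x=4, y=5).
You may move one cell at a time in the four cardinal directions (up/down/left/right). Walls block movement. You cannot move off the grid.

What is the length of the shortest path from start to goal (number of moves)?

Answer: Shortest path length: 3

Derivation:
BFS from (x=4, y=2) until reaching (x=4, y=5):
  Distance 0: (x=4, y=2)
  Distance 1: (x=4, y=1), (x=3, y=2), (x=4, y=3)
  Distance 2: (x=3, y=1), (x=2, y=2), (x=5, y=3), (x=4, y=4)
  Distance 3: (x=3, y=0), (x=2, y=1), (x=1, y=2), (x=2, y=3), (x=3, y=4), (x=5, y=4), (x=4, y=5)  <- goal reached here
One shortest path (3 moves): (x=4, y=2) -> (x=4, y=3) -> (x=4, y=4) -> (x=4, y=5)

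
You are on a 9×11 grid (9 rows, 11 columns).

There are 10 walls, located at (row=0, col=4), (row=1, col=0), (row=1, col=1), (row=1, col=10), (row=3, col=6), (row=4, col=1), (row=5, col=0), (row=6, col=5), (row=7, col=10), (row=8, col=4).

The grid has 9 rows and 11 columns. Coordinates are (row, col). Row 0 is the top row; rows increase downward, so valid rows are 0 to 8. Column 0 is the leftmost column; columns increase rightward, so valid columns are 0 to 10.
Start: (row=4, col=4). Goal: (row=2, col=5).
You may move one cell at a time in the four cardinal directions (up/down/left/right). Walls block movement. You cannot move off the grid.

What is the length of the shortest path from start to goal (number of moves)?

Answer: Shortest path length: 3

Derivation:
BFS from (row=4, col=4) until reaching (row=2, col=5):
  Distance 0: (row=4, col=4)
  Distance 1: (row=3, col=4), (row=4, col=3), (row=4, col=5), (row=5, col=4)
  Distance 2: (row=2, col=4), (row=3, col=3), (row=3, col=5), (row=4, col=2), (row=4, col=6), (row=5, col=3), (row=5, col=5), (row=6, col=4)
  Distance 3: (row=1, col=4), (row=2, col=3), (row=2, col=5), (row=3, col=2), (row=4, col=7), (row=5, col=2), (row=5, col=6), (row=6, col=3), (row=7, col=4)  <- goal reached here
One shortest path (3 moves): (row=4, col=4) -> (row=4, col=5) -> (row=3, col=5) -> (row=2, col=5)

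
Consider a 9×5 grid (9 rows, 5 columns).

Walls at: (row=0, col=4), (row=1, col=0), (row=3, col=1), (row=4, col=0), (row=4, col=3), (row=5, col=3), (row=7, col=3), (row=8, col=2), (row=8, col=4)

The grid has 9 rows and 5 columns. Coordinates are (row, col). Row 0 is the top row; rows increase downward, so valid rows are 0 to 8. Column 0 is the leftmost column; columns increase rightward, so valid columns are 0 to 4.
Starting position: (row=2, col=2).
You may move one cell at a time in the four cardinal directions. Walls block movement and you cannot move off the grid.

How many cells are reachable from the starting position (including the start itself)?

Answer: Reachable cells: 35

Derivation:
BFS flood-fill from (row=2, col=2):
  Distance 0: (row=2, col=2)
  Distance 1: (row=1, col=2), (row=2, col=1), (row=2, col=3), (row=3, col=2)
  Distance 2: (row=0, col=2), (row=1, col=1), (row=1, col=3), (row=2, col=0), (row=2, col=4), (row=3, col=3), (row=4, col=2)
  Distance 3: (row=0, col=1), (row=0, col=3), (row=1, col=4), (row=3, col=0), (row=3, col=4), (row=4, col=1), (row=5, col=2)
  Distance 4: (row=0, col=0), (row=4, col=4), (row=5, col=1), (row=6, col=2)
  Distance 5: (row=5, col=0), (row=5, col=4), (row=6, col=1), (row=6, col=3), (row=7, col=2)
  Distance 6: (row=6, col=0), (row=6, col=4), (row=7, col=1)
  Distance 7: (row=7, col=0), (row=7, col=4), (row=8, col=1)
  Distance 8: (row=8, col=0)
Total reachable: 35 (grid has 36 open cells total)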